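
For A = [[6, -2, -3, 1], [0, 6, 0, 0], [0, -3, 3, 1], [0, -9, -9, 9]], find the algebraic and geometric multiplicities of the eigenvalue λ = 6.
The characteristic polynomial is (x - 6)^4, so the factor x - 6 appears with exponent 4: the algebraic multiplicity is 4.

rank(A - 6I) = 2, so the eigenspace has dimension 4 - 2 = 2: the geometric multiplicity is 2.

Since 2 < 4, A is not diagonalizable.

algebraic multiplicity 4, geometric multiplicity 2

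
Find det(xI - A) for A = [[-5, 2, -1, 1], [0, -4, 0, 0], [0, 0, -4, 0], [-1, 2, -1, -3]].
xI - A = [[x + 5, -2, 1, -1], [0, x + 4, 0, 0], [0, 0, x + 4, 0], [1, -2, 1, x + 3]].

Expanding det(xI - A) along the first row:
det(xI - A) = + (x + 5)·det([[x + 4, 0, 0], [0, x + 4, 0], [-2, 1, x + 3]]) - (-2)·det([[0, 0, 0], [0, x + 4, 0], [1, 1, x + 3]]) + (1)·det([[0, x + 4, 0], [0, 0, 0], [1, -2, x + 3]]) - (-1)·det([[0, x + 4, 0], [0, 0, x + 4], [1, -2, 1]]).

Evaluating gives χ_A(x) = x^4 + 16x^3 + 96x^2 + 256x + 256 = (x + 4)^4.

χ_A(x) = (x + 4)^4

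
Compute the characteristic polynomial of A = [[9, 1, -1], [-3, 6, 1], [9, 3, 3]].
xI - A = [[x - 9, -1, 1], [3, x - 6, -1], [-9, -3, x - 3]].

Expanding det(xI - A) along the first row:
det(xI - A) = + (x - 9)·det([[x - 6, -1], [-3, x - 3]]) - (-1)·det([[3, -1], [-9, x - 3]]) + (1)·det([[3, x - 6], [-9, -3]]).

Evaluating gives χ_A(x) = x^3 - 18x^2 + 108x - 216 = (x - 6)^3.

χ_A(x) = (x - 6)^3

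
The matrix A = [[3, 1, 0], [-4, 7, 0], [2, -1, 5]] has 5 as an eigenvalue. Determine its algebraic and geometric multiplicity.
The characteristic polynomial is (x - 5)^3, so the factor x - 5 appears with exponent 3: the algebraic multiplicity is 3.

rank(A - 5I) = 1, so the eigenspace has dimension 3 - 1 = 2: the geometric multiplicity is 2.

Since 2 < 3, A is not diagonalizable.

algebraic multiplicity 3, geometric multiplicity 2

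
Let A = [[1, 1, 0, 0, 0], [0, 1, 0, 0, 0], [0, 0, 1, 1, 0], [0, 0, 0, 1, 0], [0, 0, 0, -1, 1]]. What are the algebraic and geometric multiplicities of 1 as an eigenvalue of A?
algebraic multiplicity 5, geometric multiplicity 3

The characteristic polynomial is (x - 1)^5, so the factor x - 1 appears with exponent 5: the algebraic multiplicity is 5.

rank(A - I) = 2, so the eigenspace has dimension 5 - 2 = 3: the geometric multiplicity is 3.

Since 3 < 5, A is not diagonalizable.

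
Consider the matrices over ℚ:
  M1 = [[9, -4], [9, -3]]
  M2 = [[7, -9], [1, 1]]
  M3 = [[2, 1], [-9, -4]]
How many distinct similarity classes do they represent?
3 classes: {M1}, {M2}, {M3}

Characteristic polynomials: χ_{M1} = (x - 3)^2, χ_{M2} = (x - 4)^2, χ_{M3} = (x + 1)^2.

{M1}: invariant factors (x - 3)^2.

{M2}: invariant factors (x - 4)^2.

{M3}: invariant factors (x + 1)^2.

Matrices are similar if and only if their invariant-factor lists agree; the partition into similarity classes is {M1}, {M2}, {M3}.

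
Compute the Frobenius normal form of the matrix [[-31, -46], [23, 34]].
R = [[0, -4], [1, 3]]

The invariant factors of A (the non-unit diagonal entries of the Smith normal form of xI - A over ℚ[x]) are x^2 - 3x + 4, each dividing the next. The characteristic polynomial is their product, x^2 - 3x + 4.

The rational canonical form is the block-diagonal matrix of companion matrices C(f_i):
R = [[0, -4], [1, 3]].

Note the characteristic polynomial does not split into linear factors over ℚ, so A has no Jordan form over ℚ; the rational canonical form exists over any field.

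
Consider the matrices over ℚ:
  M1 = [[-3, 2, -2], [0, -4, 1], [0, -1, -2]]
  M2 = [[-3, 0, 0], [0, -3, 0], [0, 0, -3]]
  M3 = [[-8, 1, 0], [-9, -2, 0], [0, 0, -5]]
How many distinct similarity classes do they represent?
3 classes: {M1}, {M2}, {M3}

Characteristic polynomials: χ_{M1} = (x + 3)^3, χ_{M2} = (x + 3)^3, χ_{M3} = (x + 5)^3.

{M1}: invariant factors x + 3, (x + 3)^2.

{M2}: invariant factors x + 3, x + 3, x + 3.

{M3}: invariant factors x + 5, (x + 5)^2.

Matrices are similar if and only if their invariant-factor lists agree; the partition into similarity classes is {M1}, {M2}, {M3}.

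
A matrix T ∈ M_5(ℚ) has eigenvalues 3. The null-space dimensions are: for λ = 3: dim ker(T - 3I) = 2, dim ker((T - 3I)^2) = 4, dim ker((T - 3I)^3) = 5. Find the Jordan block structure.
λ = 3: successive nullity increments [2, 2, 1] count blocks of size ≥ k; block sizes are [3, 2].

Jordan blocks: (3, 3), (3, 2)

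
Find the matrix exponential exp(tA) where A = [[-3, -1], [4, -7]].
e^{tA} = [[(2*t + 1)*e^{-5*t}, -t*e^{-5*t}], [4*t*e^{-5*t}, (1 - 2*t)*e^{-5*t}]]

A has Jordan form J = [[-5, 1], [0, -5]] with A = PJP^{-1}, so e^{tA} = P e^{tJ} P^{-1}.

For a Jordan block J_k(λ), e^{tJ_k(λ)} = e^{λt} · (I + tN + t^2 N^2/2! + ... + t^{k-1} N^{k-1}/(k-1)!) where N is the nilpotent superdiagonal part.

Assembling the blocks and conjugating back gives the entries of e^{tA} as shown above.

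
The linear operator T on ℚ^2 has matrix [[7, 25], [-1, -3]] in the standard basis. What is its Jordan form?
The characteristic polynomial is det(xI - A) = (x - 2)^2, so the eigenvalues are 2 (algebraic multiplicity 2).

For λ = 2: rank(A - 2I) = 1, rank((A - 2I)^2) = 0. The eigenspace has dimension 2 - 1 = 1, so there is 1 Jordan block; the rank sequence gives block sizes [2].

Assembling the blocks gives the Jordan form J above.

J = [[2, 1], [0, 2]]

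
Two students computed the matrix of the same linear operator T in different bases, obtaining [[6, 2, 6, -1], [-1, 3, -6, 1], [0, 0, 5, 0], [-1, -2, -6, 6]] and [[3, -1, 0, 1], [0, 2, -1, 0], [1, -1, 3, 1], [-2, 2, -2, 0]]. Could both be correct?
trace(A) = 20 but trace(B) = 8. The trace is a similarity invariant, so A and B are not similar.

No.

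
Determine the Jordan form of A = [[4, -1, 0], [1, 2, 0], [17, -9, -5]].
The characteristic polynomial is det(xI - A) = (x - 3)^2(x + 5), so the eigenvalues are -5 (algebraic multiplicity 1), 3 (algebraic multiplicity 2).

For λ = -5: algebraic multiplicity 1 gives one 1×1 block.

For λ = 3: rank(A - 3I) = 2, rank((A - 3I)^2) = 1. The eigenspace has dimension 3 - 2 = 1, so there is 1 Jordan block; the rank sequence gives block sizes [2].

Assembling the blocks gives the Jordan form J above.

J = [[-5, 0, 0], [0, 3, 1], [0, 0, 3]]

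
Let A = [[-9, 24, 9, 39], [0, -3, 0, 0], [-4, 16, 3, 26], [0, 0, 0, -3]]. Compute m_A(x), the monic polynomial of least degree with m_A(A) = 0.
m_A(x) = (x + 3)^2

The characteristic polynomial factors as (x + 3)^4. The minimal polynomial is ∏(x - λ)^{k_λ} where k_λ is the size of the largest Jordan block at λ.

For λ = -3: rank(A + 3I) = 1, and the largest Jordan block has size 2 (the smallest k with rank((A + 3I)^k) = rank((A + 3I)^(k+1))).

So m_A(x) = (x + 3)^2.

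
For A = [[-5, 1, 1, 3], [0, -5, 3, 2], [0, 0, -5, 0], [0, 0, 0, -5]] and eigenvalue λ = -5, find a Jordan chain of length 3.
We seek v_1 ∈ ker((A + 5I)^3) \ ker((A + 5I)^2), then set v_{i+1} = (A + 5I) v_i.

One such chain is v_1 = [[4, 4, 1, -1]]^T, v_2 = [[2, 1, 0, 0]]^T, v_3 = [[1, 0, 0, 0]]^T. Check: (A + 5I) v_3 = [[0, 0, 0, 0]]^T = 0.

v_1 = [[4, 4, 1, -1]]^T, v_2 = [[2, 1, 0, 0]]^T, v_3 = [[1, 0, 0, 0]]^T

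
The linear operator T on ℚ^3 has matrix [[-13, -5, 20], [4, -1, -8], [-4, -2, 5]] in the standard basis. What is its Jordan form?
The characteristic polynomial is det(xI - A) = (x + 3)^3, so the eigenvalues are -3 (algebraic multiplicity 3).

For λ = -3: rank(A + 3I) = 1, rank((A + 3I)^2) = 0. The eigenspace has dimension 3 - 1 = 2, so there are 2 Jordan blocks; the rank sequence gives block sizes [2, 1].

Assembling the blocks gives the Jordan form J above.

J = [[-3, 1, 0], [0, -3, 0], [0, 0, -3]]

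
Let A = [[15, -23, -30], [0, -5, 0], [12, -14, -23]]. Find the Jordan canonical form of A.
The characteristic polynomial is det(xI - A) = (x + 3)(x + 5)^2, so the eigenvalues are -5 (algebraic multiplicity 2), -3 (algebraic multiplicity 1).

For λ = -5: rank(A + 5I) = 2, rank((A + 5I)^2) = 1. The eigenspace has dimension 3 - 2 = 1, so there is 1 Jordan block; the rank sequence gives block sizes [2].

For λ = -3: algebraic multiplicity 1 gives one 1×1 block.

Assembling the blocks gives the Jordan form J above.

J = [[-5, 1, 0], [0, -5, 0], [0, 0, -3]]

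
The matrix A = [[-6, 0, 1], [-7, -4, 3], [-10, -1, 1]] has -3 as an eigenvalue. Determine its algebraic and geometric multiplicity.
The characteristic polynomial is (x + 3)^3, so the factor x + 3 appears with exponent 3: the algebraic multiplicity is 3.

rank(A + 3I) = 2, so the eigenspace has dimension 3 - 2 = 1: the geometric multiplicity is 1.

Since 1 < 3, A is not diagonalizable.

algebraic multiplicity 3, geometric multiplicity 1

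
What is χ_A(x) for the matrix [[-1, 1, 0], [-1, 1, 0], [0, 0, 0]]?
χ_A(x) = x^3

xI - A = [[x + 1, -1, 0], [1, x - 1, 0], [0, 0, x]].

Expanding det(xI - A) along the first row:
det(xI - A) = + (x + 1)·det([[x - 1, 0], [0, x]]) - (-1)·det([[1, 0], [0, x]]) + (0)·det([[1, x - 1], [0, 0]]).

Evaluating gives χ_A(x) = x^3.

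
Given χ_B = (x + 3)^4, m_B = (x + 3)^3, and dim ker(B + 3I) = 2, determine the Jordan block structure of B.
λ = -3: algebraic multiplicity 4 (exponent in χ_B), largest block size 3 (exponent in m_B), 2 blocks (geometric multiplicity). These force block sizes [3, 1].

Jordan blocks: (-3, 3), (-3, 1)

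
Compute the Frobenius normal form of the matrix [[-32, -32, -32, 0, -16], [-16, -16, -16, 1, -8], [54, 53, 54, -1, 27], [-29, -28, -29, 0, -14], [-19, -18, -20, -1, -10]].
R = [[0, 0, 0, 0, 16], [1, 0, 0, 0, 28], [0, 1, 0, 0, 16], [0, 0, 1, 0, -1], [0, 0, 0, 1, -4]]

The invariant factors of A (the non-unit diagonal entries of the Smith normal form of xI - A over ℚ[x]) are (x + 2)^2(x^3 - 3x - 4), each dividing the next. The characteristic polynomial is their product, (x + 2)^2(x^3 - 3x - 4).

The rational canonical form is the block-diagonal matrix of companion matrices C(f_i):
R = [[0, 0, 0, 0, 16], [1, 0, 0, 0, 28], [0, 1, 0, 0, 16], [0, 0, 1, 0, -1], [0, 0, 0, 1, -4]].

Note the characteristic polynomial does not split into linear factors over ℚ, so A has no Jordan form over ℚ; the rational canonical form exists over any field.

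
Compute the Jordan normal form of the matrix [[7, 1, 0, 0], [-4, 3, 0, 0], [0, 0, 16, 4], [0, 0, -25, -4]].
J = [[5, 1, 0, 0], [0, 5, 0, 0], [0, 0, 6, 1], [0, 0, 0, 6]]

The characteristic polynomial is det(xI - A) = (x - 6)^2(x - 5)^2, so the eigenvalues are 5 (algebraic multiplicity 2), 6 (algebraic multiplicity 2).

For λ = 5: rank(A - 5I) = 3, rank((A - 5I)^2) = 2. The eigenspace has dimension 4 - 3 = 1, so there is 1 Jordan block; the rank sequence gives block sizes [2].

For λ = 6: rank(A - 6I) = 3, rank((A - 6I)^2) = 2. The eigenspace has dimension 4 - 3 = 1, so there is 1 Jordan block; the rank sequence gives block sizes [2].

Assembling the blocks gives the Jordan form J above.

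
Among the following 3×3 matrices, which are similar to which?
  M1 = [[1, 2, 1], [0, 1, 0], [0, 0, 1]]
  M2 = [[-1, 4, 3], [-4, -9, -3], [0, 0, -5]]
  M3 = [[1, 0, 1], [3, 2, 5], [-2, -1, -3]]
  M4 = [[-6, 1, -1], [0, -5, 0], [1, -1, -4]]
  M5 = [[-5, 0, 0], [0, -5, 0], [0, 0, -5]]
Characteristic polynomials: χ_{M1} = (x - 1)^3, χ_{M2} = (x + 5)^3, χ_{M3} = x^3, χ_{M4} = (x + 5)^3, χ_{M5} = (x + 5)^3.

{M1}: invariant factors x - 1, (x - 1)^2.

{M2, M4}: invariant factors x + 5, (x + 5)^2.

{M3}: invariant factors x^3.

{M5}: invariant factors x + 5, x + 5, x + 5.

Matrices are similar if and only if their invariant-factor lists agree; the partition into similarity classes is {M1}, {M2, M4}, {M3}, {M5}.

4 classes: {M1}, {M2, M4}, {M3}, {M5}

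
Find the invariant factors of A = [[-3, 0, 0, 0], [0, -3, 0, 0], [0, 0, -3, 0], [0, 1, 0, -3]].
The Jordan structure of A has elementary divisors (x + 3)^2, (x + 3), (x + 3). Arranging the block sizes at each eigenvalue in decreasing order and taking row products gives the invariant factors.

Invariant factors (smallest first, each dividing the next): x + 3, x + 3, (x + 3)^2.

Check: the last factor (x + 3)^2 is the minimal polynomial, and the product (x + 3)^4 is the characteristic polynomial.

x + 3, x + 3, (x + 3)^2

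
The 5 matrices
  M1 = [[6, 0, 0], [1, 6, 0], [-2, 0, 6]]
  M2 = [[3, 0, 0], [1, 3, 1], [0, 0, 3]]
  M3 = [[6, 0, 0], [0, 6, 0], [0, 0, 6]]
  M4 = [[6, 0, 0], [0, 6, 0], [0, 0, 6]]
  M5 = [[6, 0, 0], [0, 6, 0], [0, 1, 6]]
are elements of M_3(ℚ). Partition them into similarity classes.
Characteristic polynomials: χ_{M1} = (x - 6)^3, χ_{M2} = (x - 3)^3, χ_{M3} = (x - 6)^3, χ_{M4} = (x - 6)^3, χ_{M5} = (x - 6)^3.

{M1, M5}: invariant factors x - 6, (x - 6)^2.

{M2}: invariant factors x - 3, (x - 3)^2.

{M3, M4}: invariant factors x - 6, x - 6, x - 6.

Matrices are similar if and only if their invariant-factor lists agree; the partition into similarity classes is {M1, M5}, {M2}, {M3, M4}.

3 classes: {M1, M5}, {M2}, {M3, M4}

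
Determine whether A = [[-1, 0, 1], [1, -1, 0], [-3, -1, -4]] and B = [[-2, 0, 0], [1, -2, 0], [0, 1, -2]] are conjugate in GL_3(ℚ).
Yes.

Two matrices over a field are similar if and only if they have the same invariant factors.

Both A and B have characteristic polynomial (x + 2)^3 and minimal polynomial (x + 2)^3. Computing further, both have invariant factors (x + 2)^3. Hence A and B are similar.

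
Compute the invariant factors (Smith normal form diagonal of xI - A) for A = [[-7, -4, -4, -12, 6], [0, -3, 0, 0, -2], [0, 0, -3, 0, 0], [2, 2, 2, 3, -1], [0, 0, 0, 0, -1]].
x + 3, x + 3, (x + 1)^2(x + 3)

The Jordan structure of A has elementary divisors (x + 3), (x + 3), (x + 3), (x + 1)^2. Arranging the block sizes at each eigenvalue in decreasing order and taking row products gives the invariant factors.

Invariant factors (smallest first, each dividing the next): x + 3, x + 3, (x + 1)^2(x + 3).

Check: the last factor (x + 1)^2(x + 3) is the minimal polynomial, and the product (x + 1)^2(x + 3)^3 is the characteristic polynomial.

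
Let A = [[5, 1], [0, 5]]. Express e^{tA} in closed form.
e^{tA} = [[e^{5*t}, t*e^{5*t}], [0, e^{5*t}]]

A has Jordan form J = [[5, 1], [0, 5]] with A = PJP^{-1}, so e^{tA} = P e^{tJ} P^{-1}.

For a Jordan block J_k(λ), e^{tJ_k(λ)} = e^{λt} · (I + tN + t^2 N^2/2! + ... + t^{k-1} N^{k-1}/(k-1)!) where N is the nilpotent superdiagonal part.

Assembling the blocks and conjugating back gives the entries of e^{tA} as shown above.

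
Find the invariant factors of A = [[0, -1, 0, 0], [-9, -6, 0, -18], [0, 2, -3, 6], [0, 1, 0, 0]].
The Jordan structure of A has elementary divisors (x + 3)^2, (x + 3), x. Arranging the block sizes at each eigenvalue in decreasing order and taking row products gives the invariant factors.

Invariant factors (smallest first, each dividing the next): x + 3, x(x + 3)^2.

Check: the last factor x(x + 3)^2 is the minimal polynomial, and the product x(x + 3)^3 is the characteristic polynomial.

x + 3, x(x + 3)^2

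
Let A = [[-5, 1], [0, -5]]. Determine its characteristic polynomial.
xI - A = [[x + 5, -1], [0, x + 5]].

Expanding det(xI - A) along the first row:
det(xI - A) = + (x + 5)·det([[x + 5]]) - (-1)·det([[0]]).

Evaluating gives χ_A(x) = x^2 + 10x + 25 = (x + 5)^2.

χ_A(x) = (x + 5)^2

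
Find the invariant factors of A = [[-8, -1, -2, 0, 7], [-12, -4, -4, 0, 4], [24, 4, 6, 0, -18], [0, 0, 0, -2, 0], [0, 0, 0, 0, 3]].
The Jordan structure of A has elementary divisors (x + 2)^2, (x + 2), (x + 2), (x - 3). Arranging the block sizes at each eigenvalue in decreasing order and taking row products gives the invariant factors.

Invariant factors (smallest first, each dividing the next): x + 2, x + 2, (x - 3)(x + 2)^2.

Check: the last factor (x - 3)(x + 2)^2 is the minimal polynomial, and the product (x - 3)(x + 2)^4 is the characteristic polynomial.

x + 2, x + 2, (x - 3)(x + 2)^2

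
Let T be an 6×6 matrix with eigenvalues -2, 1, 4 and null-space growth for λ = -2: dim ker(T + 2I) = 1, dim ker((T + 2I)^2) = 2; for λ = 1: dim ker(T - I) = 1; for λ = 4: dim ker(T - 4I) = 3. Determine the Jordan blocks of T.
λ = -2: successive nullity increments [1, 1] count blocks of size ≥ k; block sizes are [2].
λ = 1: successive nullity increments [1] count blocks of size ≥ k; block sizes are [1].
λ = 4: successive nullity increments [3] count blocks of size ≥ k; block sizes are [1, 1, 1].

Jordan blocks: (-2, 2), (1, 1), (4, 1), (4, 1), (4, 1)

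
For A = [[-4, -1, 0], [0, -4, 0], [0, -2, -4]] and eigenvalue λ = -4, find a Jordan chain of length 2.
v_1 = [[0, -1, -2]]^T, v_2 = [[1, 0, 2]]^T

We seek v_1 ∈ ker((A + 4I)^2) \ ker(A + 4I), then set v_{i+1} = (A + 4I) v_i.

One such chain is v_1 = [[0, -1, -2]]^T, v_2 = [[1, 0, 2]]^T. Check: (A + 4I) v_2 = [[0, 0, 0]]^T = 0.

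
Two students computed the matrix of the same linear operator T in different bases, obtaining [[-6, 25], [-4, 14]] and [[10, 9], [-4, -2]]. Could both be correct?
Yes.

Two matrices over a field are similar if and only if they have the same invariant factors.

Both A and B have characteristic polynomial (x - 4)^2 and minimal polynomial (x - 4)^2. Computing further, both have invariant factors (x - 4)^2. Hence A and B are similar.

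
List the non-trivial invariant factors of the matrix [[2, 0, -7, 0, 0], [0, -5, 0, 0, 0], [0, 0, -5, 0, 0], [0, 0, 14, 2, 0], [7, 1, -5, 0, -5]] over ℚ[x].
The Jordan structure of A has elementary divisors (x + 5)^2, (x + 5), (x - 2), (x - 2). Arranging the block sizes at each eigenvalue in decreasing order and taking row products gives the invariant factors.

Invariant factors (smallest first, each dividing the next): (x - 2)(x + 5), (x - 2)(x + 5)^2.

Check: the last factor (x - 2)(x + 5)^2 is the minimal polynomial, and the product (x - 2)^2(x + 5)^3 is the characteristic polynomial.

(x - 2)(x + 5), (x - 2)(x + 5)^2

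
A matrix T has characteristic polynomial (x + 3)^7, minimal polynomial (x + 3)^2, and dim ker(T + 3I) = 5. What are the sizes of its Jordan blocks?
λ = -3: algebraic multiplicity 7 (exponent in χ_T), largest block size 2 (exponent in m_T), 5 blocks (geometric multiplicity). These force block sizes [2, 2, 1, 1, 1].

Jordan blocks: (-3, 2), (-3, 2), (-3, 1), (-3, 1), (-3, 1)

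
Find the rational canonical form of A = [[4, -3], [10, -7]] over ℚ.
The invariant factors of A (the non-unit diagonal entries of the Smith normal form of xI - A over ℚ[x]) are (x + 1)(x + 2), each dividing the next. The characteristic polynomial is their product, (x + 1)(x + 2).

The rational canonical form is the block-diagonal matrix of companion matrices C(f_i):
R = [[0, -2], [1, -3]].

R = [[0, -2], [1, -3]]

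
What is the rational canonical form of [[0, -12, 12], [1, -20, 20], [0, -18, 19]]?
The invariant factors of A (the non-unit diagonal entries of the Smith normal form of xI - A over ℚ[x]) are (x - 3)(x + 2)^2, each dividing the next. The characteristic polynomial is their product, (x - 3)(x + 2)^2.

The rational canonical form is the block-diagonal matrix of companion matrices C(f_i):
R = [[0, 0, 12], [1, 0, 8], [0, 1, -1]].

R = [[0, 0, 12], [1, 0, 8], [0, 1, -1]]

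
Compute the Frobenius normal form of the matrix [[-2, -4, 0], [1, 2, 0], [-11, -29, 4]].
The invariant factors of A (the non-unit diagonal entries of the Smith normal form of xI - A over ℚ[x]) are x^2(x - 4), each dividing the next. The characteristic polynomial is their product, x^2(x - 4).

The rational canonical form is the block-diagonal matrix of companion matrices C(f_i):
R = [[0, 0, 0], [1, 0, 0], [0, 1, 4]].

R = [[0, 0, 0], [1, 0, 0], [0, 1, 4]]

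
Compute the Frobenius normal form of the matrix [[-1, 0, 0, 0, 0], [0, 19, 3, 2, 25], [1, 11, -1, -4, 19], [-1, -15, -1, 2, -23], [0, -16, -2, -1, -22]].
The invariant factors of A (the non-unit diagonal entries of the Smith normal form of xI - A over ℚ[x]) are (x - 2)(x + 1), (x - 2)(x + 1)(x + 5), each dividing the next. The characteristic polynomial is their product, (x - 2)^2(x + 1)^2(x + 5).

The rational canonical form is the block-diagonal matrix of companion matrices C(f_i):
R = [[0, 2, 0, 0, 0], [1, 1, 0, 0, 0], [0, 0, 0, 0, 10], [0, 0, 1, 0, 7], [0, 0, 0, 1, -4]].

R = [[0, 2, 0, 0, 0], [1, 1, 0, 0, 0], [0, 0, 0, 0, 10], [0, 0, 1, 0, 7], [0, 0, 0, 1, -4]]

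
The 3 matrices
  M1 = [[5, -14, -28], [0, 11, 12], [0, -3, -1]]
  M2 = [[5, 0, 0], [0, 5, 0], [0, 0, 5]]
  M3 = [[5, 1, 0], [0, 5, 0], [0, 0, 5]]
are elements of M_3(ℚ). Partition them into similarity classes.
2 classes: {M1, M3}, {M2}

Characteristic polynomials: χ_{M1} = (x - 5)^3, χ_{M2} = (x - 5)^3, χ_{M3} = (x - 5)^3.

{M1, M3}: invariant factors x - 5, (x - 5)^2.

{M2}: invariant factors x - 5, x - 5, x - 5.

Matrices are similar if and only if their invariant-factor lists agree; the partition into similarity classes is {M1, M3}, {M2}.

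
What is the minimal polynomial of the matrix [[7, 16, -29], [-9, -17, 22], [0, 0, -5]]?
The characteristic polynomial factors as (x + 5)^3. The minimal polynomial is ∏(x - λ)^{k_λ} where k_λ is the size of the largest Jordan block at λ.

For λ = -5: rank(A + 5I) = 2, and the largest Jordan block has size 3 (the smallest k with rank((A + 5I)^k) = rank((A + 5I)^(k+1))).

So m_A(x) = (x + 5)^3.

m_A(x) = (x + 5)^3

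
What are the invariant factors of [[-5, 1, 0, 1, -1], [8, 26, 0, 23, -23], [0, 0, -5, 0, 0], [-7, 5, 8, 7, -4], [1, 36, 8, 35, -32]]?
The Jordan structure of A has elementary divisors (x + 5)^2, (x + 5), (x - 3)^2. Arranging the block sizes at each eigenvalue in decreasing order and taking row products gives the invariant factors.

Invariant factors (smallest first, each dividing the next): x + 5, (x - 3)^2(x + 5)^2.

Check: the last factor (x - 3)^2(x + 5)^2 is the minimal polynomial, and the product (x - 3)^2(x + 5)^3 is the characteristic polynomial.

x + 5, (x - 3)^2(x + 5)^2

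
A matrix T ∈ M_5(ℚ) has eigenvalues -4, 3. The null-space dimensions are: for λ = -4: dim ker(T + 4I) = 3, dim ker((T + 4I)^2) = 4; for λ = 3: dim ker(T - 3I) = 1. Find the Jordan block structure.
Jordan blocks: (-4, 2), (-4, 1), (-4, 1), (3, 1)

λ = -4: successive nullity increments [3, 1] count blocks of size ≥ k; block sizes are [2, 1, 1].
λ = 3: successive nullity increments [1] count blocks of size ≥ k; block sizes are [1].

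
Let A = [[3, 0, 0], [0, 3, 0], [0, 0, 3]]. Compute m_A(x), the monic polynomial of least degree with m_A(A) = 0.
The characteristic polynomial factors as (x - 3)^3. The minimal polynomial is ∏(x - λ)^{k_λ} where k_λ is the size of the largest Jordan block at λ.

For λ = 3: rank(A - 3I) = 0, and the largest Jordan block has size 1 (the smallest k with rank((A - 3I)^k) = rank((A - 3I)^(k+1))).

So m_A(x) = x - 3.

m_A(x) = x - 3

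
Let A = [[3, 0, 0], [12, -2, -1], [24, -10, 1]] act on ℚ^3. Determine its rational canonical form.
R = [[3, 0, 0], [0, 0, 12], [0, 1, -1]]

The invariant factors of A (the non-unit diagonal entries of the Smith normal form of xI - A over ℚ[x]) are x - 3, (x - 3)(x + 4), each dividing the next. The characteristic polynomial is their product, (x - 3)^2(x + 4).

The rational canonical form is the block-diagonal matrix of companion matrices C(f_i):
R = [[3, 0, 0], [0, 0, 12], [0, 1, -1]].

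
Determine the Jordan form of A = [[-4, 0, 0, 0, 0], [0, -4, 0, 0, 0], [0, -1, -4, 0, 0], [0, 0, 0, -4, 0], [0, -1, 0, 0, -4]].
The characteristic polynomial is det(xI - A) = (x + 4)^5, so the eigenvalues are -4 (algebraic multiplicity 5).

For λ = -4: rank(A + 4I) = 1, rank((A + 4I)^2) = 0. The eigenspace has dimension 5 - 1 = 4, so there are 4 Jordan blocks; the rank sequence gives block sizes [2, 1, 1, 1].

Assembling the blocks gives the Jordan form J above.

J = [[-4, 1, 0, 0, 0], [0, -4, 0, 0, 0], [0, 0, -4, 0, 0], [0, 0, 0, -4, 0], [0, 0, 0, 0, -4]]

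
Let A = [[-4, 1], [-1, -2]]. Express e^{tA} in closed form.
e^{tA} = [[(1 - t)*e^{-3*t}, t*e^{-3*t}], [-t*e^{-3*t}, (t + 1)*e^{-3*t}]]

A has Jordan form J = [[-3, 1], [0, -3]] with A = PJP^{-1}, so e^{tA} = P e^{tJ} P^{-1}.

For a Jordan block J_k(λ), e^{tJ_k(λ)} = e^{λt} · (I + tN + t^2 N^2/2! + ... + t^{k-1} N^{k-1}/(k-1)!) where N is the nilpotent superdiagonal part.

Assembling the blocks and conjugating back gives the entries of e^{tA} as shown above.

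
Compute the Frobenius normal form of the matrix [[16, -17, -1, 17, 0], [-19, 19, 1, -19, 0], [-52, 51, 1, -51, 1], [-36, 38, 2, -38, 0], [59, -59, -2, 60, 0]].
R = [[0, 0, 0, 0, 4], [1, 0, 0, 0, -25], [0, 1, 0, 0, 34], [0, 0, 1, 0, 17], [0, 0, 0, 1, -2]]

The invariant factors of A (the non-unit diagonal entries of the Smith normal form of xI - A over ℚ[x]) are (x - 4)(x^2 + 3x - 1)^2, each dividing the next. The characteristic polynomial is their product, (x - 4)(x^2 + 3x - 1)^2.

The rational canonical form is the block-diagonal matrix of companion matrices C(f_i):
R = [[0, 0, 0, 0, 4], [1, 0, 0, 0, -25], [0, 1, 0, 0, 34], [0, 0, 1, 0, 17], [0, 0, 0, 1, -2]].

Note the characteristic polynomial does not split into linear factors over ℚ, so A has no Jordan form over ℚ; the rational canonical form exists over any field.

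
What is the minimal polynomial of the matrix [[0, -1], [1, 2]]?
m_A(x) = (x - 1)^2

The characteristic polynomial factors as (x - 1)^2. The minimal polynomial is ∏(x - λ)^{k_λ} where k_λ is the size of the largest Jordan block at λ.

For λ = 1: rank(A - I) = 1, and the largest Jordan block has size 2 (the smallest k with rank((A - I)^k) = rank((A - I)^(k+1))).

So m_A(x) = (x - 1)^2.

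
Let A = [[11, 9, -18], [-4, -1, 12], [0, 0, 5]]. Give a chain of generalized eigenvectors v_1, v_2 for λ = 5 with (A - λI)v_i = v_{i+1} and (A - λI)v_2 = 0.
v_1 = [[-1, 1, 0]]^T, v_2 = [[3, -2, 0]]^T

We seek v_1 ∈ ker((A - 5I)^2) \ ker(A - 5I), then set v_{i+1} = (A - 5I) v_i.

One such chain is v_1 = [[-1, 1, 0]]^T, v_2 = [[3, -2, 0]]^T. Check: (A - 5I) v_2 = [[0, 0, 0]]^T = 0.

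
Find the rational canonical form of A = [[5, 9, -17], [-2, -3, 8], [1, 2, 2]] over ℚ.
The invariant factors of A (the non-unit diagonal entries of the Smith normal form of xI - A over ℚ[x]) are (x - 3)(x^2 - x + 5), each dividing the next. The characteristic polynomial is their product, (x - 3)(x^2 - x + 5).

The rational canonical form is the block-diagonal matrix of companion matrices C(f_i):
R = [[0, 0, 15], [1, 0, -8], [0, 1, 4]].

Note the characteristic polynomial does not split into linear factors over ℚ, so A has no Jordan form over ℚ; the rational canonical form exists over any field.

R = [[0, 0, 15], [1, 0, -8], [0, 1, 4]]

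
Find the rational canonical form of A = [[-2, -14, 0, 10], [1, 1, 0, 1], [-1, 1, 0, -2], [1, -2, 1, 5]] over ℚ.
The invariant factors of A (the non-unit diagonal entries of the Smith normal form of xI - A over ℚ[x]) are (x - 4)(x^3 + x + 3), each dividing the next. The characteristic polynomial is their product, (x - 4)(x^3 + x + 3).

The rational canonical form is the block-diagonal matrix of companion matrices C(f_i):
R = [[0, 0, 0, 12], [1, 0, 0, 1], [0, 1, 0, -1], [0, 0, 1, 4]].

Note the characteristic polynomial does not split into linear factors over ℚ, so A has no Jordan form over ℚ; the rational canonical form exists over any field.

R = [[0, 0, 0, 12], [1, 0, 0, 1], [0, 1, 0, -1], [0, 0, 1, 4]]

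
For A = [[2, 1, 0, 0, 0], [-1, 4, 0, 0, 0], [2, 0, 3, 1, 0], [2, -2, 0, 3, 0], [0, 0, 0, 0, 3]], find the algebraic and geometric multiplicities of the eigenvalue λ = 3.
algebraic multiplicity 5, geometric multiplicity 3

The characteristic polynomial is (x - 3)^5, so the factor x - 3 appears with exponent 5: the algebraic multiplicity is 5.

rank(A - 3I) = 2, so the eigenspace has dimension 5 - 2 = 3: the geometric multiplicity is 3.

Since 3 < 5, A is not diagonalizable.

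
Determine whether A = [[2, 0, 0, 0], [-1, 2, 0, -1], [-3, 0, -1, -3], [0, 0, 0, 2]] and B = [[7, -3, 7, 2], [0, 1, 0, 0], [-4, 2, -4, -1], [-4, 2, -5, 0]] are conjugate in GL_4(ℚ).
trace(A) = 5 but trace(B) = 4. The trace is a similarity invariant, so A and B are not similar.

No.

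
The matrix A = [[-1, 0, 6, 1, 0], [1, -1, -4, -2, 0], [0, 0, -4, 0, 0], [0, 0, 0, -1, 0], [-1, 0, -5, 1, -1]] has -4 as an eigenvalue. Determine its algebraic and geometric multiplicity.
The characteristic polynomial is (x + 1)^4(x + 4), so the factor x + 4 appears with exponent 1: the algebraic multiplicity is 1.

rank(A + 4I) = 4, so the eigenspace has dimension 5 - 4 = 1: the geometric multiplicity is 1.

algebraic multiplicity 1, geometric multiplicity 1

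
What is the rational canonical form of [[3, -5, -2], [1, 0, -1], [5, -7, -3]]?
The invariant factors of A (the non-unit diagonal entries of the Smith normal form of xI - A over ℚ[x]) are x^3 - x - 3, each dividing the next. The characteristic polynomial is their product, x^3 - x - 3.

The rational canonical form is the block-diagonal matrix of companion matrices C(f_i):
R = [[0, 0, 3], [1, 0, 1], [0, 1, 0]].

Note the characteristic polynomial does not split into linear factors over ℚ, so A has no Jordan form over ℚ; the rational canonical form exists over any field.

R = [[0, 0, 3], [1, 0, 1], [0, 1, 0]]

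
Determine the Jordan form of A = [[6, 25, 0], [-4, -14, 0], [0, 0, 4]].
J = [[-4, 1, 0], [0, -4, 0], [0, 0, 4]]

The characteristic polynomial is det(xI - A) = (x - 4)(x + 4)^2, so the eigenvalues are -4 (algebraic multiplicity 2), 4 (algebraic multiplicity 1).

For λ = -4: rank(A + 4I) = 2, rank((A + 4I)^2) = 1. The eigenspace has dimension 3 - 2 = 1, so there is 1 Jordan block; the rank sequence gives block sizes [2].

For λ = 4: algebraic multiplicity 1 gives one 1×1 block.

Assembling the blocks gives the Jordan form J above.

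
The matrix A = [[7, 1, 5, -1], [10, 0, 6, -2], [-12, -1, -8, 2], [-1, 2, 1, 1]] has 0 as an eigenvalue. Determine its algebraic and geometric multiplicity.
algebraic multiplicity 4, geometric multiplicity 2

The characteristic polynomial is x^4, so the factor x appears with exponent 4: the algebraic multiplicity is 4.

rank(A) = 2, so the eigenspace has dimension 4 - 2 = 2: the geometric multiplicity is 2.

Since 2 < 4, A is not diagonalizable.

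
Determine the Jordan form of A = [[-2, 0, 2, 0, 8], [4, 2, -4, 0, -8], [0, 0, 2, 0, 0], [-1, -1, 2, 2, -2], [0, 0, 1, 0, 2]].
J = [[-2, 0, 0, 0, 0], [0, 2, 1, 0, 0], [0, 0, 2, 0, 0], [0, 0, 0, 2, 1], [0, 0, 0, 0, 2]]

The characteristic polynomial is det(xI - A) = (x - 2)^4(x + 2), so the eigenvalues are -2 (algebraic multiplicity 1), 2 (algebraic multiplicity 4).

For λ = -2: algebraic multiplicity 1 gives one 1×1 block.

For λ = 2: rank(A - 2I) = 3, rank((A - 2I)^2) = 1. The eigenspace has dimension 5 - 3 = 2, so there are 2 Jordan blocks; the rank sequence gives block sizes [2, 2].

Assembling the blocks gives the Jordan form J above.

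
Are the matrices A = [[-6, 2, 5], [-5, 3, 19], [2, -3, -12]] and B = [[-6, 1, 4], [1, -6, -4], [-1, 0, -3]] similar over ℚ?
Yes.

Two matrices over a field are similar if and only if they have the same invariant factors.

Both A and B have characteristic polynomial (x + 5)^3 and minimal polynomial (x + 5)^3. Computing further, both have invariant factors (x + 5)^3. Hence A and B are similar.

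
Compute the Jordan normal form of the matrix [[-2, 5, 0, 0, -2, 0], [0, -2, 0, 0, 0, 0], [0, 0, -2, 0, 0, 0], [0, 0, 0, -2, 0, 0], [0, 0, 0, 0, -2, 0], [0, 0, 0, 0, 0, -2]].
The characteristic polynomial is det(xI - A) = (x + 2)^6, so the eigenvalues are -2 (algebraic multiplicity 6).

For λ = -2: rank(A + 2I) = 1, rank((A + 2I)^2) = 0. The eigenspace has dimension 6 - 1 = 5, so there are 5 Jordan blocks; the rank sequence gives block sizes [2, 1, 1, 1, 1].

Assembling the blocks gives the Jordan form J above.

J = [[-2, 1, 0, 0, 0, 0], [0, -2, 0, 0, 0, 0], [0, 0, -2, 0, 0, 0], [0, 0, 0, -2, 0, 0], [0, 0, 0, 0, -2, 0], [0, 0, 0, 0, 0, -2]]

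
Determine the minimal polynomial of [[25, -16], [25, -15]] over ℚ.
m_A(x) = (x - 5)^2

The characteristic polynomial factors as (x - 5)^2. The minimal polynomial is ∏(x - λ)^{k_λ} where k_λ is the size of the largest Jordan block at λ.

For λ = 5: rank(A - 5I) = 1, and the largest Jordan block has size 2 (the smallest k with rank((A - 5I)^k) = rank((A - 5I)^(k+1))).

So m_A(x) = (x - 5)^2.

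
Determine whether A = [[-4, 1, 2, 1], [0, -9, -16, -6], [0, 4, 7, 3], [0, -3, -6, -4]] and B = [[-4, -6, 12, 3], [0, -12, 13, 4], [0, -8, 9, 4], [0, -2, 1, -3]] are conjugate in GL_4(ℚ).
No.

Both have characteristic polynomial (x + 1)^2(x + 4)^2, but the minimal polynomial of A is (x + 1)^2(x + 4)^2 while the minimal polynomial of B is (x + 1)^2(x + 4). The minimal polynomial is a similarity invariant, so A and B are not similar.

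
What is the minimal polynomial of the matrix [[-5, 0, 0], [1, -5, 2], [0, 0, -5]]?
The characteristic polynomial factors as (x + 5)^3. The minimal polynomial is ∏(x - λ)^{k_λ} where k_λ is the size of the largest Jordan block at λ.

For λ = -5: rank(A + 5I) = 1, and the largest Jordan block has size 2 (the smallest k with rank((A + 5I)^k) = rank((A + 5I)^(k+1))).

So m_A(x) = (x + 5)^2.

m_A(x) = (x + 5)^2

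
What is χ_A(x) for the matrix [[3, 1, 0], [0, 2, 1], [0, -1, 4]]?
xI - A = [[x - 3, -1, 0], [0, x - 2, -1], [0, 1, x - 4]].

Expanding det(xI - A) along the first row:
det(xI - A) = + (x - 3)·det([[x - 2, -1], [1, x - 4]]) - (-1)·det([[0, -1], [0, x - 4]]) + (0)·det([[0, x - 2], [0, 1]]).

Evaluating gives χ_A(x) = x^3 - 9x^2 + 27x - 27 = (x - 3)^3.

χ_A(x) = (x - 3)^3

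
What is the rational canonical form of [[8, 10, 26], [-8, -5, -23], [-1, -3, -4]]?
R = [[0, 0, 12], [1, 0, 15], [0, 1, -1]]

The invariant factors of A (the non-unit diagonal entries of the Smith normal form of xI - A over ℚ[x]) are (x + 4)(x^2 - 3x - 3), each dividing the next. The characteristic polynomial is their product, (x + 4)(x^2 - 3x - 3).

The rational canonical form is the block-diagonal matrix of companion matrices C(f_i):
R = [[0, 0, 12], [1, 0, 15], [0, 1, -1]].

Note the characteristic polynomial does not split into linear factors over ℚ, so A has no Jordan form over ℚ; the rational canonical form exists over any field.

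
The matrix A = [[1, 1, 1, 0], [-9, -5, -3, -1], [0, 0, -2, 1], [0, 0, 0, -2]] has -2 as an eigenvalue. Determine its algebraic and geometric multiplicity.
algebraic multiplicity 4, geometric multiplicity 2

The characteristic polynomial is (x + 2)^4, so the factor x + 2 appears with exponent 4: the algebraic multiplicity is 4.

rank(A + 2I) = 2, so the eigenspace has dimension 4 - 2 = 2: the geometric multiplicity is 2.

Since 2 < 4, A is not diagonalizable.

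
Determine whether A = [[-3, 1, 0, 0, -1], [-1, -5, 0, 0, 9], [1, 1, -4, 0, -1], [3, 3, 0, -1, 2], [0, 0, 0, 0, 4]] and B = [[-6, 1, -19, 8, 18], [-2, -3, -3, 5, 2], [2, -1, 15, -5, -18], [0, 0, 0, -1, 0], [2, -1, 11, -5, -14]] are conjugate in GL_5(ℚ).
Yes.

Two matrices over a field are similar if and only if they have the same invariant factors.

Both A and B have characteristic polynomial (x - 4)(x + 1)(x + 4)^3 and minimal polynomial (x - 4)(x + 1)(x + 4)^2. Computing further, both have invariant factors x + 4, (x - 4)(x + 1)(x + 4)^2. Hence A and B are similar.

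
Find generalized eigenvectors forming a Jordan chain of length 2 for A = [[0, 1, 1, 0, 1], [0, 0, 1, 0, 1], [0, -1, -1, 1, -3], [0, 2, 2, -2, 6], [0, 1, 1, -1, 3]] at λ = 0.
v_1 = [[-1, 0, 1, -3, -1]]^T, v_2 = [[0, 0, -1, 2, 1]]^T

We seek v_1 ∈ ker(A^2) \ ker(A), then set v_{i+1} = A v_i.

One such chain is v_1 = [[-1, 0, 1, -3, -1]]^T, v_2 = [[0, 0, -1, 2, 1]]^T. Check: A v_2 = [[0, 0, 0, 0, 0]]^T = 0.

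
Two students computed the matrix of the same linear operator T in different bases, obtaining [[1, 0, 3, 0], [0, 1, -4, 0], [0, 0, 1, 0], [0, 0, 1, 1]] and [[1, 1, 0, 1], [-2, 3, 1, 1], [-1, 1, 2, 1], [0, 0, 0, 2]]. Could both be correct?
trace(A) = 4 but trace(B) = 8. The trace is a similarity invariant, so A and B are not similar.

No.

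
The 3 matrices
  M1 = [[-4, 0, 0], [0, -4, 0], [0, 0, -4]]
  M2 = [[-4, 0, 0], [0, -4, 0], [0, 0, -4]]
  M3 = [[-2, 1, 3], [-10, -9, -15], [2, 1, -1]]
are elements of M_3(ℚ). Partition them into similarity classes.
Characteristic polynomials: χ_{M1} = (x + 4)^3, χ_{M2} = (x + 4)^3, χ_{M3} = (x + 4)^3.

{M1, M2}: invariant factors x + 4, x + 4, x + 4.

{M3}: invariant factors x + 4, (x + 4)^2.

Matrices are similar if and only if their invariant-factor lists agree; the partition into similarity classes is {M1, M2}, {M3}.

2 classes: {M1, M2}, {M3}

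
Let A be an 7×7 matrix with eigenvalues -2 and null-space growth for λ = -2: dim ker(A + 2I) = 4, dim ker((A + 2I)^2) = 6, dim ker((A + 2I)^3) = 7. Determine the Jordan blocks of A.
Jordan blocks: (-2, 3), (-2, 2), (-2, 1), (-2, 1)

λ = -2: successive nullity increments [4, 2, 1] count blocks of size ≥ k; block sizes are [3, 2, 1, 1].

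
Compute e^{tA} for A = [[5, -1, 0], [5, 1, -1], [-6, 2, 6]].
e^{tA} = [[(-2*t^2 + t + 1)*e^{4*t}, t*(t - 1)*e^{4*t}, t^2*e^{4*t}/2], [t*(5 - 2*t)*e^{4*t}, (t^2 - 3*t + 1)*e^{4*t}, t*(t - 2)*e^{4*t}/2], [2*t*(-2*t - 3)*e^{4*t}, 2*t*(t + 1)*e^{4*t}, (t^2 + 2*t + 1)*e^{4*t}]]

A has Jordan form J = [[4, 1, 0], [0, 4, 1], [0, 0, 4]] with A = PJP^{-1}, so e^{tA} = P e^{tJ} P^{-1}.

For a Jordan block J_k(λ), e^{tJ_k(λ)} = e^{λt} · (I + tN + t^2 N^2/2! + ... + t^{k-1} N^{k-1}/(k-1)!) where N is the nilpotent superdiagonal part.

Assembling the blocks and conjugating back gives the entries of e^{tA} as shown above.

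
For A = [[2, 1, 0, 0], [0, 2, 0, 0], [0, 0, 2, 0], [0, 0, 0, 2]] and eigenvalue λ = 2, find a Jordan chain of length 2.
v_1 = [[0, 1, 0, 2]]^T, v_2 = [[1, 0, 0, 0]]^T

We seek v_1 ∈ ker((A - 2I)^2) \ ker(A - 2I), then set v_{i+1} = (A - 2I) v_i.

One such chain is v_1 = [[0, 1, 0, 2]]^T, v_2 = [[1, 0, 0, 0]]^T. Check: (A - 2I) v_2 = [[0, 0, 0, 0]]^T = 0.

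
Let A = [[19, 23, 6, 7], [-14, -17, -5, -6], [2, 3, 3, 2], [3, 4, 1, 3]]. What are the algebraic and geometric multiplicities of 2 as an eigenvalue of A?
algebraic multiplicity 4, geometric multiplicity 2

The characteristic polynomial is (x - 2)^4, so the factor x - 2 appears with exponent 4: the algebraic multiplicity is 4.

rank(A - 2I) = 2, so the eigenspace has dimension 4 - 2 = 2: the geometric multiplicity is 2.

Since 2 < 4, A is not diagonalizable.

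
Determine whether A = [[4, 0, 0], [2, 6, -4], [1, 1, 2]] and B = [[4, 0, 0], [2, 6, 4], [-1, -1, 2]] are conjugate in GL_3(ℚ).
Two matrices over a field are similar if and only if they have the same invariant factors.

Both A and B have characteristic polynomial (x - 4)^3 and minimal polynomial (x - 4)^2. Computing further, both have invariant factors x - 4, (x - 4)^2. Hence A and B are similar.

Yes.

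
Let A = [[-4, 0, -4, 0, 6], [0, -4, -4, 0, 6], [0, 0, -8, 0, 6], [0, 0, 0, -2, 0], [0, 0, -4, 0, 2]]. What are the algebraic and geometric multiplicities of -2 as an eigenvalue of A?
algebraic multiplicity 2, geometric multiplicity 2

The characteristic polynomial is (x + 2)^2(x + 4)^3, so the factor x + 2 appears with exponent 2: the algebraic multiplicity is 2.

rank(A + 2I) = 3, so the eigenspace has dimension 5 - 3 = 2: the geometric multiplicity is 2.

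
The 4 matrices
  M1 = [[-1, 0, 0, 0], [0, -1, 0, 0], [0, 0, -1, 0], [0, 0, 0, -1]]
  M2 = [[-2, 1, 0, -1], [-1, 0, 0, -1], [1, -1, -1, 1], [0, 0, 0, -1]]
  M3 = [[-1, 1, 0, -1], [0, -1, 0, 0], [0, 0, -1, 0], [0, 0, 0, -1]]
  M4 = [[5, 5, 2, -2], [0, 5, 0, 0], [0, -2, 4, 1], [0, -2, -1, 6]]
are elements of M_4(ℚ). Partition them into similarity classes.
Characteristic polynomials: χ_{M1} = (x + 1)^4, χ_{M2} = (x + 1)^4, χ_{M3} = (x + 1)^4, χ_{M4} = (x - 5)^4.

{M1}: invariant factors x + 1, x + 1, x + 1, x + 1.

{M2, M3}: invariant factors x + 1, x + 1, (x + 1)^2.

{M4}: invariant factors (x - 5)^2, (x - 5)^2.

Matrices are similar if and only if their invariant-factor lists agree; the partition into similarity classes is {M1}, {M2, M3}, {M4}.

3 classes: {M1}, {M2, M3}, {M4}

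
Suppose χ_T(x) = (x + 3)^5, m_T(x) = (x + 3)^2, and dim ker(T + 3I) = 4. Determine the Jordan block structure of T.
λ = -3: algebraic multiplicity 5 (exponent in χ_T), largest block size 2 (exponent in m_T), 4 blocks (geometric multiplicity). These force block sizes [2, 1, 1, 1].

Jordan blocks: (-3, 2), (-3, 1), (-3, 1), (-3, 1)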